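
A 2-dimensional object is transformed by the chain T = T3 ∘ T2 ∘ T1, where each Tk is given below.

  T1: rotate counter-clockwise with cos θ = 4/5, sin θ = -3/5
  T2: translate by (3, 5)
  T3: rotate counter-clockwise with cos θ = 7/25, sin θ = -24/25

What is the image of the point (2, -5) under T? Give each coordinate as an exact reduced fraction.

T(p) = (32/125, -199/125)

T1 rotate counter-clockwise with cos θ = 4/5, sin θ = -3/5: (2, -5) → (-7/5, -26/5)
T2 translate by (3, 5): (-7/5, -26/5) → (8/5, -1/5)
T3 rotate counter-clockwise with cos θ = 7/25, sin θ = -24/25: (8/5, -1/5) → (32/125, -199/125)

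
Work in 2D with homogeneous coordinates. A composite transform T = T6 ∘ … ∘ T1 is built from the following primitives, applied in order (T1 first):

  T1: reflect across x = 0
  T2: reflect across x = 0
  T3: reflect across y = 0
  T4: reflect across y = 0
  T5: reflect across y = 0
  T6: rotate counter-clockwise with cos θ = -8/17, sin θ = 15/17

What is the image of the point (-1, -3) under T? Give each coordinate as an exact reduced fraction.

T(p) = (-37/17, -39/17)

T1 reflect across x = 0: (-1, -3) → (1, -3)
T2 reflect across x = 0: (1, -3) → (-1, -3)
T3 reflect across y = 0: (-1, -3) → (-1, 3)
T4 reflect across y = 0: (-1, 3) → (-1, -3)
T5 reflect across y = 0: (-1, -3) → (-1, 3)
T6 rotate counter-clockwise with cos θ = -8/17, sin θ = 15/17: (-1, 3) → (-37/17, -39/17)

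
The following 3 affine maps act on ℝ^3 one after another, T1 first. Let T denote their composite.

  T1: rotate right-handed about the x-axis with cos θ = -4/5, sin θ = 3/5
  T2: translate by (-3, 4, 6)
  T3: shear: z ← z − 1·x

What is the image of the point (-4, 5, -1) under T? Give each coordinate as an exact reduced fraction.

T(p) = (-7, 3/5, 84/5)

T1 rotate right-handed about the x-axis with cos θ = -4/5, sin θ = 3/5: (-4, 5, -1) → (-4, -17/5, 19/5)
T2 translate by (-3, 4, 6): (-4, -17/5, 19/5) → (-7, 3/5, 49/5)
T3 shear: z ← z − 1·x: (-7, 3/5, 49/5) → (-7, 3/5, 84/5)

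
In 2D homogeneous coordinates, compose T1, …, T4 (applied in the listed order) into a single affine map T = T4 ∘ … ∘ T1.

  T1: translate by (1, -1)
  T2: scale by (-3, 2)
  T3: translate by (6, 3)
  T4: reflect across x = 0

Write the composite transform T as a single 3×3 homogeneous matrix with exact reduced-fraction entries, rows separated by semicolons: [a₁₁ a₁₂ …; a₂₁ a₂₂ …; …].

T = [3 0 -3; 0 2 1; 0 0 1]

T1 = [1 0 1; 0 1 -1; 0 0 1]
T2·T1 = [-3 0 -3; 0 2 -2; 0 0 1]
T3·…·T1 = [-3 0 3; 0 2 1; 0 0 1]
T4·…·T1 = [3 0 -3; 0 2 1; 0 0 1]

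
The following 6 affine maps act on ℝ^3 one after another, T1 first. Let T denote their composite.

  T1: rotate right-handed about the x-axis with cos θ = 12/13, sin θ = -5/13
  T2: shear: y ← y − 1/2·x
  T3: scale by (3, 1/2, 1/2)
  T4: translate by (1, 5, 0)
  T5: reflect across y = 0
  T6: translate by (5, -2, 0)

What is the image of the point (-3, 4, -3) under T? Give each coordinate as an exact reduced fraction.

T1 rotate right-handed about the x-axis with cos θ = 12/13, sin θ = -5/13: (-3, 4, -3) → (-3, 33/13, -56/13)
T2 shear: y ← y − 1/2·x: (-3, 33/13, -56/13) → (-3, 105/26, -56/13)
T3 scale by (3, 1/2, 1/2): (-3, 105/26, -56/13) → (-9, 105/52, -28/13)
T4 translate by (1, 5, 0): (-9, 105/52, -28/13) → (-8, 365/52, -28/13)
T5 reflect across y = 0: (-8, 365/52, -28/13) → (-8, -365/52, -28/13)
T6 translate by (5, -2, 0): (-8, -365/52, -28/13) → (-3, -469/52, -28/13)

T(p) = (-3, -469/52, -28/13)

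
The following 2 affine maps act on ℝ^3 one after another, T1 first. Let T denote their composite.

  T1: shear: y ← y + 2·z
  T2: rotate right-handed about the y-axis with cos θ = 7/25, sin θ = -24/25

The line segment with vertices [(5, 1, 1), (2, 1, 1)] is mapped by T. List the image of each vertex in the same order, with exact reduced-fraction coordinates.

T1 shear: y ← y + 2·z: (5, 1, 1) → (5, 3, 1); (2, 1, 1) → (2, 3, 1)
T2 rotate right-handed about the y-axis with cos θ = 7/25, sin θ = -24/25: (5, 3, 1) → (11/25, 3, 127/25); (2, 3, 1) → (-2/5, 3, 11/5)

image vertices: (11/25, 3, 127/25), (-2/5, 3, 11/5)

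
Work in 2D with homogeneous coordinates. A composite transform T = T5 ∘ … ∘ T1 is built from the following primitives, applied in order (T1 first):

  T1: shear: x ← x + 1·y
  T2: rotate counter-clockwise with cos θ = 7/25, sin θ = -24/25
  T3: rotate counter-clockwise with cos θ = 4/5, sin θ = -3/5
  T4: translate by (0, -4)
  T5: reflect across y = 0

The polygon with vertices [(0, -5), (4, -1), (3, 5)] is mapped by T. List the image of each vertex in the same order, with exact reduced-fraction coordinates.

T1 shear: x ← x + 1·y: (0, -5) → (-5, -5); (4, -1) → (3, -1); (3, 5) → (8, 5)
T2 rotate counter-clockwise with cos θ = 7/25, sin θ = -24/25: (-5, -5) → (-31/5, 17/5); (3, -1) → (-3/25, -79/25); (8, 5) → (176/25, -157/25)
T3 rotate counter-clockwise with cos θ = 4/5, sin θ = -3/5: (-31/5, 17/5) → (-73/25, 161/25); (-3/25, -79/25) → (-249/125, -307/125); (176/25, -157/25) → (233/125, -1156/125)
T4 translate by (0, -4): (-73/25, 161/25) → (-73/25, 61/25); (-249/125, -307/125) → (-249/125, -807/125); (233/125, -1156/125) → (233/125, -1656/125)
T5 reflect across y = 0: (-73/25, 61/25) → (-73/25, -61/25); (-249/125, -807/125) → (-249/125, 807/125); (233/125, -1656/125) → (233/125, 1656/125)

image vertices: (-73/25, -61/25), (-249/125, 807/125), (233/125, 1656/125)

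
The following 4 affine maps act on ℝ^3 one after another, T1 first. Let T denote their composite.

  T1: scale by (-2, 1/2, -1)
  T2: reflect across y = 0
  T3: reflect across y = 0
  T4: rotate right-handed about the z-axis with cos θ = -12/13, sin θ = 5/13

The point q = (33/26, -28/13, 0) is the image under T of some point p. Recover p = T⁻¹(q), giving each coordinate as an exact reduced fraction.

T1 = [-2 0 0 0; 0 1/2 0 0; 0 0 -1 0; 0 0 0 1]
T2·T1 = [-2 0 0 0; 0 -1/2 0 0; 0 0 -1 0; 0 0 0 1]
T3·…·T1 = [-2 0 0 0; 0 1/2 0 0; 0 0 -1 0; 0 0 0 1]
T4·…·T1 = [24/13 -5/26 0 0; -10/13 -6/13 0 0; 0 0 -1 0; 0 0 0 1]
det M = 1; M⁻¹ = [6/13 -5/26 0 0; -10/13 -24/13 0 0; 0 0 -1 0; 0 0 0 1]
M⁻¹ · (33/26, -28/13, 0)ᵀ = (1, 3, 0)ᵀ

p = (1, 3, 0)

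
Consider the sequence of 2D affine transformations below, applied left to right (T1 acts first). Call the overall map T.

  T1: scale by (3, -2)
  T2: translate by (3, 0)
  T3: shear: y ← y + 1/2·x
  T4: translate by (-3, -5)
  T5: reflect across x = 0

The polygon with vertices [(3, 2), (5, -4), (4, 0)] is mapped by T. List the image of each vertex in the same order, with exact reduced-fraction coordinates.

T1 scale by (3, -2): (3, 2) → (9, -4); (5, -4) → (15, 8); (4, 0) → (12, 0)
T2 translate by (3, 0): (9, -4) → (12, -4); (15, 8) → (18, 8); (12, 0) → (15, 0)
T3 shear: y ← y + 1/2·x: (12, -4) → (12, 2); (18, 8) → (18, 17); (15, 0) → (15, 15/2)
T4 translate by (-3, -5): (12, 2) → (9, -3); (18, 17) → (15, 12); (15, 15/2) → (12, 5/2)
T5 reflect across x = 0: (9, -3) → (-9, -3); (15, 12) → (-15, 12); (12, 5/2) → (-12, 5/2)

image vertices: (-9, -3), (-15, 12), (-12, 5/2)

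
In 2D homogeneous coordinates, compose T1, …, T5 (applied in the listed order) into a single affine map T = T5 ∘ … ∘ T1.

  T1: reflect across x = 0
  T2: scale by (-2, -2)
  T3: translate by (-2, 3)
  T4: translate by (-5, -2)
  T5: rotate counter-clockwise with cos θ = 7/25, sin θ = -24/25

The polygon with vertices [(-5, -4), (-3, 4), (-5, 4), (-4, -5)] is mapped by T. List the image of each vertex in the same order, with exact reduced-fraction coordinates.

T1 reflect across x = 0: (-5, -4) → (5, -4); (-3, 4) → (3, 4); (-5, 4) → (5, 4); (-4, -5) → (4, -5)
T2 scale by (-2, -2): (5, -4) → (-10, 8); (3, 4) → (-6, -8); (5, 4) → (-10, -8); (4, -5) → (-8, 10)
T3 translate by (-2, 3): (-10, 8) → (-12, 11); (-6, -8) → (-8, -5); (-10, -8) → (-12, -5); (-8, 10) → (-10, 13)
T4 translate by (-5, -2): (-12, 11) → (-17, 9); (-8, -5) → (-13, -7); (-12, -5) → (-17, -7); (-10, 13) → (-15, 11)
T5 rotate counter-clockwise with cos θ = 7/25, sin θ = -24/25: (-17, 9) → (97/25, 471/25); (-13, -7) → (-259/25, 263/25); (-17, -7) → (-287/25, 359/25); (-15, 11) → (159/25, 437/25)

image vertices: (97/25, 471/25), (-259/25, 263/25), (-287/25, 359/25), (159/25, 437/25)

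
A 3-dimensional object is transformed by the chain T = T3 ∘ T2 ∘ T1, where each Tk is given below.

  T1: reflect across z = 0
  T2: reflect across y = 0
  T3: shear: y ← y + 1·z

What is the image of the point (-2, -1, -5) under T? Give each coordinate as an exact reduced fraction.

T1 reflect across z = 0: (-2, -1, -5) → (-2, -1, 5)
T2 reflect across y = 0: (-2, -1, 5) → (-2, 1, 5)
T3 shear: y ← y + 1·z: (-2, 1, 5) → (-2, 6, 5)

T(p) = (-2, 6, 5)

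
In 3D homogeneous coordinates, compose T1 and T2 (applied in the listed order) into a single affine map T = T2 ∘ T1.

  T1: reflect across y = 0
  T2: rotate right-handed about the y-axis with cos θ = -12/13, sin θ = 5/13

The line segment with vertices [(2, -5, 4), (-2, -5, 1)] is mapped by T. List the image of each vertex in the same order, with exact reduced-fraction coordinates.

T1 reflect across y = 0: (2, -5, 4) → (2, 5, 4); (-2, -5, 1) → (-2, 5, 1)
T2 rotate right-handed about the y-axis with cos θ = -12/13, sin θ = 5/13: (2, 5, 4) → (-4/13, 5, -58/13); (-2, 5, 1) → (29/13, 5, -2/13)

image vertices: (-4/13, 5, -58/13), (29/13, 5, -2/13)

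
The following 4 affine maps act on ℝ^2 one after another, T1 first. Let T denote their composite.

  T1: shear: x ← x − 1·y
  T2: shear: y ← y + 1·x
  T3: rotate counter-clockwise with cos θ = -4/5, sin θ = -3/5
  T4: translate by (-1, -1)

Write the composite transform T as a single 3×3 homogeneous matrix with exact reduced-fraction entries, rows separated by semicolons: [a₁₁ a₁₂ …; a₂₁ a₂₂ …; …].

T = [-1/5 4/5 -1; -7/5 3/5 -1; 0 0 1]

T1 = [1 -1 0; 0 1 0; 0 0 1]
T2·T1 = [1 -1 0; 1 0 0; 0 0 1]
T3·…·T1 = [-1/5 4/5 0; -7/5 3/5 0; 0 0 1]
T4·…·T1 = [-1/5 4/5 -1; -7/5 3/5 -1; 0 0 1]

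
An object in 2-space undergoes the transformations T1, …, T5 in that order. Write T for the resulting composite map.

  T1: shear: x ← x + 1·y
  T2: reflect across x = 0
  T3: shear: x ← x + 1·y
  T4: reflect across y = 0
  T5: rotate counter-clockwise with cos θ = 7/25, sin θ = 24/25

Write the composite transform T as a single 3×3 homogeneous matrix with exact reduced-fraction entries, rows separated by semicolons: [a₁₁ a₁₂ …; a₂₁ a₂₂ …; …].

T1 = [1 1 0; 0 1 0; 0 0 1]
T2·T1 = [-1 -1 0; 0 1 0; 0 0 1]
T3·…·T1 = [-1 0 0; 0 1 0; 0 0 1]
T4·…·T1 = [-1 0 0; 0 -1 0; 0 0 1]
T5·…·T1 = [-7/25 24/25 0; -24/25 -7/25 0; 0 0 1]

T = [-7/25 24/25 0; -24/25 -7/25 0; 0 0 1]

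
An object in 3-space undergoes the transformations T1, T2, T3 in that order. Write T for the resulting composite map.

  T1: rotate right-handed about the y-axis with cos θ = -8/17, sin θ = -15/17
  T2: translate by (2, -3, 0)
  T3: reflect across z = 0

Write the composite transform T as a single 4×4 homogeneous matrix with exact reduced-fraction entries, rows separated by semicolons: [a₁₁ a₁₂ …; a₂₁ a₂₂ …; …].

T = [-8/17 0 -15/17 2; 0 1 0 -3; -15/17 0 8/17 0; 0 0 0 1]

T1 = [-8/17 0 -15/17 0; 0 1 0 0; 15/17 0 -8/17 0; 0 0 0 1]
T2·T1 = [-8/17 0 -15/17 2; 0 1 0 -3; 15/17 0 -8/17 0; 0 0 0 1]
T3·…·T1 = [-8/17 0 -15/17 2; 0 1 0 -3; -15/17 0 8/17 0; 0 0 0 1]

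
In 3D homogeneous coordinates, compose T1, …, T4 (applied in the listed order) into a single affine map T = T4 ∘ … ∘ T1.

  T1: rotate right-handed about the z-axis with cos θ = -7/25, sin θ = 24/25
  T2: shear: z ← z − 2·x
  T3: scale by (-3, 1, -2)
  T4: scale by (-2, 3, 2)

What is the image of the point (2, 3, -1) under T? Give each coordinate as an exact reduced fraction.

T(p) = (-516/25, 81/25, -588/25)

T1 rotate right-handed about the z-axis with cos θ = -7/25, sin θ = 24/25: (2, 3, -1) → (-86/25, 27/25, -1)
T2 shear: z ← z − 2·x: (-86/25, 27/25, -1) → (-86/25, 27/25, 147/25)
T3 scale by (-3, 1, -2): (-86/25, 27/25, 147/25) → (258/25, 27/25, -294/25)
T4 scale by (-2, 3, 2): (258/25, 27/25, -294/25) → (-516/25, 81/25, -588/25)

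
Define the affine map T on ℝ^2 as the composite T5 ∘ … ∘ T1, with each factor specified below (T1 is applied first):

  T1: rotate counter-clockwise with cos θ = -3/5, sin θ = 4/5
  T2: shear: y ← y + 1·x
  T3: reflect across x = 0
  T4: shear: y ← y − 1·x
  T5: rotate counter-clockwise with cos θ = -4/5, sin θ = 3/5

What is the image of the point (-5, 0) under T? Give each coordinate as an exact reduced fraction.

T(p) = (6/5, -17/5)

T1 rotate counter-clockwise with cos θ = -3/5, sin θ = 4/5: (-5, 0) → (3, -4)
T2 shear: y ← y + 1·x: (3, -4) → (3, -1)
T3 reflect across x = 0: (3, -1) → (-3, -1)
T4 shear: y ← y − 1·x: (-3, -1) → (-3, 2)
T5 rotate counter-clockwise with cos θ = -4/5, sin θ = 3/5: (-3, 2) → (6/5, -17/5)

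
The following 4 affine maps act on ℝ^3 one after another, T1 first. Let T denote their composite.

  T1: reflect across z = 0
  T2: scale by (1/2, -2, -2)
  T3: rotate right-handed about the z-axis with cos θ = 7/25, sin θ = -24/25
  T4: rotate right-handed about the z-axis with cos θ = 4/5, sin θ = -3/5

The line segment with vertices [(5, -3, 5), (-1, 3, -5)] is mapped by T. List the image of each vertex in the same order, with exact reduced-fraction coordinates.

T1 reflect across z = 0: (5, -3, 5) → (5, -3, -5); (-1, 3, -5) → (-1, 3, 5)
T2 scale by (1/2, -2, -2): (5, -3, -5) → (5/2, 6, 10); (-1, 3, 5) → (-1/2, -6, -10)
T3 rotate right-handed about the z-axis with cos θ = 7/25, sin θ = -24/25: (5/2, 6, 10) → (323/50, -18/25, 10); (-1/2, -6, -10) → (-59/10, -6/5, -10)
T4 rotate right-handed about the z-axis with cos θ = 4/5, sin θ = -3/5: (323/50, -18/25, 10) → (592/125, -1113/250, 10); (-59/10, -6/5, -10) → (-136/25, 129/50, -10)

image vertices: (592/125, -1113/250, 10), (-136/25, 129/50, -10)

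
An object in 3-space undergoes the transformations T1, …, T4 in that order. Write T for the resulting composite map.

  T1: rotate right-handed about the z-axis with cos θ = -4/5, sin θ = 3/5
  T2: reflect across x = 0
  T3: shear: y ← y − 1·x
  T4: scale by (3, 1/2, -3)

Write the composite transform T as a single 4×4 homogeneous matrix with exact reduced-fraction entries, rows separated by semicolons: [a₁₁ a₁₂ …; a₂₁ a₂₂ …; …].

T = [12/5 9/5 0 0; -1/10 -7/10 0 0; 0 0 -3 0; 0 0 0 1]

T1 = [-4/5 -3/5 0 0; 3/5 -4/5 0 0; 0 0 1 0; 0 0 0 1]
T2·T1 = [4/5 3/5 0 0; 3/5 -4/5 0 0; 0 0 1 0; 0 0 0 1]
T3·…·T1 = [4/5 3/5 0 0; -1/5 -7/5 0 0; 0 0 1 0; 0 0 0 1]
T4·…·T1 = [12/5 9/5 0 0; -1/10 -7/10 0 0; 0 0 -3 0; 0 0 0 1]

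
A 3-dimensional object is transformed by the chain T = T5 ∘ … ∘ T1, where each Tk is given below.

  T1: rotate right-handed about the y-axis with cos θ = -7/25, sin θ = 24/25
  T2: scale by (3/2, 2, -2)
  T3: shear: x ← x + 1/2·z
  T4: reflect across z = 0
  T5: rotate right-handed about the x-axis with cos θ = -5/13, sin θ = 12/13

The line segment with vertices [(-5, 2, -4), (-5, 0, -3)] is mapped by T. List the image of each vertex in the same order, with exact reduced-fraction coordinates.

image vertices: (-479/50, -4052/325, -56/65), (-393/50, -3384/325, -282/65)

T1 rotate right-handed about the y-axis with cos θ = -7/25, sin θ = 24/25: (-5, 2, -4) → (-61/25, 2, 148/25); (-5, 0, -3) → (-37/25, 0, 141/25)
T2 scale by (3/2, 2, -2): (-61/25, 2, 148/25) → (-183/50, 4, -296/25); (-37/25, 0, 141/25) → (-111/50, 0, -282/25)
T3 shear: x ← x + 1/2·z: (-183/50, 4, -296/25) → (-479/50, 4, -296/25); (-111/50, 0, -282/25) → (-393/50, 0, -282/25)
T4 reflect across z = 0: (-479/50, 4, -296/25) → (-479/50, 4, 296/25); (-393/50, 0, -282/25) → (-393/50, 0, 282/25)
T5 rotate right-handed about the x-axis with cos θ = -5/13, sin θ = 12/13: (-479/50, 4, 296/25) → (-479/50, -4052/325, -56/65); (-393/50, 0, 282/25) → (-393/50, -3384/325, -282/65)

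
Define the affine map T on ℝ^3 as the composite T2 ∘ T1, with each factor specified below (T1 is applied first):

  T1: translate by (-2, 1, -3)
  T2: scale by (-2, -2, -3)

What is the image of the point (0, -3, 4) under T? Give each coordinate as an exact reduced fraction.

T(p) = (4, 4, -3)

T1 translate by (-2, 1, -3): (0, -3, 4) → (-2, -2, 1)
T2 scale by (-2, -2, -3): (-2, -2, 1) → (4, 4, -3)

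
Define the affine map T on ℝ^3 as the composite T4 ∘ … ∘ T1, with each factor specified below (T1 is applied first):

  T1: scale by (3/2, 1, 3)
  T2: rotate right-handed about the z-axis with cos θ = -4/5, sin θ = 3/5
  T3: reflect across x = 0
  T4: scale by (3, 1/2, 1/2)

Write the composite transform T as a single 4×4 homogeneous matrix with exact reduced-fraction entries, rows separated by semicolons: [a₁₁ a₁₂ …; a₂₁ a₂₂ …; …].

T1 = [3/2 0 0 0; 0 1 0 0; 0 0 3 0; 0 0 0 1]
T2·T1 = [-6/5 -3/5 0 0; 9/10 -4/5 0 0; 0 0 3 0; 0 0 0 1]
T3·…·T1 = [6/5 3/5 0 0; 9/10 -4/5 0 0; 0 0 3 0; 0 0 0 1]
T4·…·T1 = [18/5 9/5 0 0; 9/20 -2/5 0 0; 0 0 3/2 0; 0 0 0 1]

T = [18/5 9/5 0 0; 9/20 -2/5 0 0; 0 0 3/2 0; 0 0 0 1]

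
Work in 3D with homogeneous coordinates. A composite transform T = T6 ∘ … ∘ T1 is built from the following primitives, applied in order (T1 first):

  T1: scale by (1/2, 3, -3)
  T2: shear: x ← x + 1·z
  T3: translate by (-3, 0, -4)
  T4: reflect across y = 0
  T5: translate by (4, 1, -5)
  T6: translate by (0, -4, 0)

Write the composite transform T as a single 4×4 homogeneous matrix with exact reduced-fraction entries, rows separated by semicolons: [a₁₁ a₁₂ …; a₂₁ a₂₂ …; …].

T1 = [1/2 0 0 0; 0 3 0 0; 0 0 -3 0; 0 0 0 1]
T2·T1 = [1/2 0 -3 0; 0 3 0 0; 0 0 -3 0; 0 0 0 1]
T3·…·T1 = [1/2 0 -3 -3; 0 3 0 0; 0 0 -3 -4; 0 0 0 1]
T4·…·T1 = [1/2 0 -3 -3; 0 -3 0 0; 0 0 -3 -4; 0 0 0 1]
T5·…·T1 = [1/2 0 -3 1; 0 -3 0 1; 0 0 -3 -9; 0 0 0 1]
T6·…·T1 = [1/2 0 -3 1; 0 -3 0 -3; 0 0 -3 -9; 0 0 0 1]

T = [1/2 0 -3 1; 0 -3 0 -3; 0 0 -3 -9; 0 0 0 1]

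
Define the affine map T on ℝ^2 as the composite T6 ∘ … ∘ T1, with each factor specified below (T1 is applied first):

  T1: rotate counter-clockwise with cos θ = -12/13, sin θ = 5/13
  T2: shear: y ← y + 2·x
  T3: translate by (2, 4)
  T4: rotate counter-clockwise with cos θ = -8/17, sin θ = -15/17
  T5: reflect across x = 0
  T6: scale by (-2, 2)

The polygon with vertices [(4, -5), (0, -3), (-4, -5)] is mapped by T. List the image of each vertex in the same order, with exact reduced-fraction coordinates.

image vertices: (2532/221, -1466/221), (2884/221, -3118/221), (5556/221, -6778/221)

T1 rotate counter-clockwise with cos θ = -12/13, sin θ = 5/13: (4, -5) → (-23/13, 80/13); (0, -3) → (15/13, 36/13); (-4, -5) → (73/13, 40/13)
T2 shear: y ← y + 2·x: (-23/13, 80/13) → (-23/13, 34/13); (15/13, 36/13) → (15/13, 66/13); (73/13, 40/13) → (73/13, 186/13)
T3 translate by (2, 4): (-23/13, 34/13) → (3/13, 86/13); (15/13, 66/13) → (41/13, 118/13); (73/13, 186/13) → (99/13, 238/13)
T4 rotate counter-clockwise with cos θ = -8/17, sin θ = -15/17: (3/13, 86/13) → (1266/221, -733/221); (41/13, 118/13) → (1442/221, -1559/221); (99/13, 238/13) → (2778/221, -3389/221)
T5 reflect across x = 0: (1266/221, -733/221) → (-1266/221, -733/221); (1442/221, -1559/221) → (-1442/221, -1559/221); (2778/221, -3389/221) → (-2778/221, -3389/221)
T6 scale by (-2, 2): (-1266/221, -733/221) → (2532/221, -1466/221); (-1442/221, -1559/221) → (2884/221, -3118/221); (-2778/221, -3389/221) → (5556/221, -6778/221)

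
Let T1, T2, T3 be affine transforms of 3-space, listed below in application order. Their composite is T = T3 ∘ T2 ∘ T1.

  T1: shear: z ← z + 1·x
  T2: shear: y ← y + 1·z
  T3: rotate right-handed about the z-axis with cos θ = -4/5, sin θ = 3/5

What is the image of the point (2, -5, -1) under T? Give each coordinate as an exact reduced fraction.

T1 shear: z ← z + 1·x: (2, -5, -1) → (2, -5, 1)
T2 shear: y ← y + 1·z: (2, -5, 1) → (2, -4, 1)
T3 rotate right-handed about the z-axis with cos θ = -4/5, sin θ = 3/5: (2, -4, 1) → (4/5, 22/5, 1)

T(p) = (4/5, 22/5, 1)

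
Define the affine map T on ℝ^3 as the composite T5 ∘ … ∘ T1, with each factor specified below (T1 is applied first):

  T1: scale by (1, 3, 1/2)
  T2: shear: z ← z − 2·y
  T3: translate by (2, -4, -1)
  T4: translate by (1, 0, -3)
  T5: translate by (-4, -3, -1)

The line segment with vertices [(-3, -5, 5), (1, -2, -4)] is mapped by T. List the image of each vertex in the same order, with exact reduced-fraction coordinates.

image vertices: (-4, -22, 55/2), (0, -13, 5)

T1 scale by (1, 3, 1/2): (-3, -5, 5) → (-3, -15, 5/2); (1, -2, -4) → (1, -6, -2)
T2 shear: z ← z − 2·y: (-3, -15, 5/2) → (-3, -15, 65/2); (1, -6, -2) → (1, -6, 10)
T3 translate by (2, -4, -1): (-3, -15, 65/2) → (-1, -19, 63/2); (1, -6, 10) → (3, -10, 9)
T4 translate by (1, 0, -3): (-1, -19, 63/2) → (0, -19, 57/2); (3, -10, 9) → (4, -10, 6)
T5 translate by (-4, -3, -1): (0, -19, 57/2) → (-4, -22, 55/2); (4, -10, 6) → (0, -13, 5)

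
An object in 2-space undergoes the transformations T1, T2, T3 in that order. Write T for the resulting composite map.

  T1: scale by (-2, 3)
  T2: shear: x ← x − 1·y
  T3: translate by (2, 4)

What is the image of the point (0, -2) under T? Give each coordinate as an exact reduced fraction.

T1 scale by (-2, 3): (0, -2) → (0, -6)
T2 shear: x ← x − 1·y: (0, -6) → (6, -6)
T3 translate by (2, 4): (6, -6) → (8, -2)

T(p) = (8, -2)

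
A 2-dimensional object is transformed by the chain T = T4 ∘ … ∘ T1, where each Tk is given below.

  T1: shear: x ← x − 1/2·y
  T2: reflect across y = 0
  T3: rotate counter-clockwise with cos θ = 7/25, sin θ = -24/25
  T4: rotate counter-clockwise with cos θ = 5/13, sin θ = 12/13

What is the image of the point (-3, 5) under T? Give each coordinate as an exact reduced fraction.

T1 shear: x ← x − 1/2·y: (-3, 5) → (-11/2, 5)
T2 reflect across y = 0: (-11/2, 5) → (-11/2, -5)
T3 rotate counter-clockwise with cos θ = 7/25, sin θ = -24/25: (-11/2, -5) → (-317/50, 97/25)
T4 rotate counter-clockwise with cos θ = 5/13, sin θ = 12/13: (-317/50, 97/25) → (-301/50, -109/25)

T(p) = (-301/50, -109/25)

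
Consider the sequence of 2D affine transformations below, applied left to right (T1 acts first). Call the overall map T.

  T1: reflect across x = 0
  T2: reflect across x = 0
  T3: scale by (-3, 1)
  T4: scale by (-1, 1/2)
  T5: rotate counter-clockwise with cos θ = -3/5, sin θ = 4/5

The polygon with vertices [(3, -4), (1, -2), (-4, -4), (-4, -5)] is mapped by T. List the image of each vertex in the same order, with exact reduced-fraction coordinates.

image vertices: (-19/5, 42/5), (-1, 3), (44/5, -42/5), (46/5, -81/10)

T1 reflect across x = 0: (3, -4) → (-3, -4); (1, -2) → (-1, -2); (-4, -4) → (4, -4); (-4, -5) → (4, -5)
T2 reflect across x = 0: (-3, -4) → (3, -4); (-1, -2) → (1, -2); (4, -4) → (-4, -4); (4, -5) → (-4, -5)
T3 scale by (-3, 1): (3, -4) → (-9, -4); (1, -2) → (-3, -2); (-4, -4) → (12, -4); (-4, -5) → (12, -5)
T4 scale by (-1, 1/2): (-9, -4) → (9, -2); (-3, -2) → (3, -1); (12, -4) → (-12, -2); (12, -5) → (-12, -5/2)
T5 rotate counter-clockwise with cos θ = -3/5, sin θ = 4/5: (9, -2) → (-19/5, 42/5); (3, -1) → (-1, 3); (-12, -2) → (44/5, -42/5); (-12, -5/2) → (46/5, -81/10)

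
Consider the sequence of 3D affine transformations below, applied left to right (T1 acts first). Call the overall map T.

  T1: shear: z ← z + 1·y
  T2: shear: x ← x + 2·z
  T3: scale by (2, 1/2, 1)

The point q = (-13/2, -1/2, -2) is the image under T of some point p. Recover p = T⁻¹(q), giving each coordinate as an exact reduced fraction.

p = (3/4, -1, -1)

T1 = [1 0 0 0; 0 1 0 0; 0 1 1 0; 0 0 0 1]
T2·T1 = [1 2 2 0; 0 1 0 0; 0 1 1 0; 0 0 0 1]
T3·…·T1 = [2 4 4 0; 0 1/2 0 0; 0 1 1 0; 0 0 0 1]
det M = 1; M⁻¹ = [1/2 0 -2 0; 0 2 0 0; 0 -2 1 0; 0 0 0 1]
M⁻¹ · (-13/2, -1/2, -2)ᵀ = (3/4, -1, -1)ᵀ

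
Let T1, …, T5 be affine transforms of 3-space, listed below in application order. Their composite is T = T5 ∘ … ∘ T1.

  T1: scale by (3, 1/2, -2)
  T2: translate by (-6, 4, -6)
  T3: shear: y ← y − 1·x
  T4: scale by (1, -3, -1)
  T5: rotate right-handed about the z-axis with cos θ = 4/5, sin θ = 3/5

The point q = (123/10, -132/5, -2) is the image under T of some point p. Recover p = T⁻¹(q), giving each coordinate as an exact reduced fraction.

p = (0, -1, -4)

T1 = [3 0 0 0; 0 1/2 0 0; 0 0 -2 0; 0 0 0 1]
T2·T1 = [3 0 0 -6; 0 1/2 0 4; 0 0 -2 -6; 0 0 0 1]
T3·…·T1 = [3 0 0 -6; -3 1/2 0 10; 0 0 -2 -6; 0 0 0 1]
T4·…·T1 = [3 0 0 -6; 9 -3/2 0 -30; 0 0 2 6; 0 0 0 1]
T5·…·T1 = [-3 9/10 0 66/5; 9 -6/5 0 -138/5; 0 0 2 6; 0 0 0 1]
det M = -9; M⁻¹ = [4/15 1/5 0 2; 2 2/3 0 -8; 0 0 1/2 -3; 0 0 0 1]
M⁻¹ · (123/10, -132/5, -2)ᵀ = (0, -1, -4)ᵀ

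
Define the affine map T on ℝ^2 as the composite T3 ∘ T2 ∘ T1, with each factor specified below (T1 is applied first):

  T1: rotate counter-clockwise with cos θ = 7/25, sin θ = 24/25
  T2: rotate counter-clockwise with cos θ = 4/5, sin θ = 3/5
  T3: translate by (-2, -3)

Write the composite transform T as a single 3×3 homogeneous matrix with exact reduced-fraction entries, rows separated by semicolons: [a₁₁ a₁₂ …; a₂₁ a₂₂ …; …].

T1 = [7/25 -24/25 0; 24/25 7/25 0; 0 0 1]
T2·T1 = [-44/125 -117/125 0; 117/125 -44/125 0; 0 0 1]
T3·…·T1 = [-44/125 -117/125 -2; 117/125 -44/125 -3; 0 0 1]

T = [-44/125 -117/125 -2; 117/125 -44/125 -3; 0 0 1]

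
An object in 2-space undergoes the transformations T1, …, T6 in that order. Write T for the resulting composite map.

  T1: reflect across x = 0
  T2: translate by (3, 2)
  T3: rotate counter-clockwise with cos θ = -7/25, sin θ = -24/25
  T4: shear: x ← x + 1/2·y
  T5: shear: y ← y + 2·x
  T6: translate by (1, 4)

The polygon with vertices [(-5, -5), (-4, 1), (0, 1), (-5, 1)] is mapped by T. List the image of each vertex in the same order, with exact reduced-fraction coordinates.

image vertices: (-377/50, -498/25), (-93/50, -232/25), (59/50, 16/25), (-131/50, -294/25)

T1 reflect across x = 0: (-5, -5) → (5, -5); (-4, 1) → (4, 1); (0, 1) → (0, 1); (-5, 1) → (5, 1)
T2 translate by (3, 2): (5, -5) → (8, -3); (4, 1) → (7, 3); (0, 1) → (3, 3); (5, 1) → (8, 3)
T3 rotate counter-clockwise with cos θ = -7/25, sin θ = -24/25: (8, -3) → (-128/25, -171/25); (7, 3) → (23/25, -189/25); (3, 3) → (51/25, -93/25); (8, 3) → (16/25, -213/25)
T4 shear: x ← x + 1/2·y: (-128/25, -171/25) → (-427/50, -171/25); (23/25, -189/25) → (-143/50, -189/25); (51/25, -93/25) → (9/50, -93/25); (16/25, -213/25) → (-181/50, -213/25)
T5 shear: y ← y + 2·x: (-427/50, -171/25) → (-427/50, -598/25); (-143/50, -189/25) → (-143/50, -332/25); (9/50, -93/25) → (9/50, -84/25); (-181/50, -213/25) → (-181/50, -394/25)
T6 translate by (1, 4): (-427/50, -598/25) → (-377/50, -498/25); (-143/50, -332/25) → (-93/50, -232/25); (9/50, -84/25) → (59/50, 16/25); (-181/50, -394/25) → (-131/50, -294/25)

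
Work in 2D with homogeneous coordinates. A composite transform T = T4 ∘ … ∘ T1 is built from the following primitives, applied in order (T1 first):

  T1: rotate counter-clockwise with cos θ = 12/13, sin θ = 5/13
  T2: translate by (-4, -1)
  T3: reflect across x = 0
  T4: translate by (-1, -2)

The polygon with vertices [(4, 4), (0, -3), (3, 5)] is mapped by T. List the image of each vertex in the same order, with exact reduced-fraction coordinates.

T1 rotate counter-clockwise with cos θ = 12/13, sin θ = 5/13: (4, 4) → (28/13, 68/13); (0, -3) → (15/13, -36/13); (3, 5) → (11/13, 75/13)
T2 translate by (-4, -1): (28/13, 68/13) → (-24/13, 55/13); (15/13, -36/13) → (-37/13, -49/13); (11/13, 75/13) → (-41/13, 62/13)
T3 reflect across x = 0: (-24/13, 55/13) → (24/13, 55/13); (-37/13, -49/13) → (37/13, -49/13); (-41/13, 62/13) → (41/13, 62/13)
T4 translate by (-1, -2): (24/13, 55/13) → (11/13, 29/13); (37/13, -49/13) → (24/13, -75/13); (41/13, 62/13) → (28/13, 36/13)

image vertices: (11/13, 29/13), (24/13, -75/13), (28/13, 36/13)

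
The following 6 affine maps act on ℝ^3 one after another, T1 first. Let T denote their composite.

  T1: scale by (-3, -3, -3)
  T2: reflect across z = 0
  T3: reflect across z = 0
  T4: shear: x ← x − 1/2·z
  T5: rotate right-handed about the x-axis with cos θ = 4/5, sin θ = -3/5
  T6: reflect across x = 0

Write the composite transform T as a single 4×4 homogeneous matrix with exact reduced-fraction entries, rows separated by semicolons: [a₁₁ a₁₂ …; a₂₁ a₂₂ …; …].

T1 = [-3 0 0 0; 0 -3 0 0; 0 0 -3 0; 0 0 0 1]
T2·T1 = [-3 0 0 0; 0 -3 0 0; 0 0 3 0; 0 0 0 1]
T3·…·T1 = [-3 0 0 0; 0 -3 0 0; 0 0 -3 0; 0 0 0 1]
T4·…·T1 = [-3 0 3/2 0; 0 -3 0 0; 0 0 -3 0; 0 0 0 1]
T5·…·T1 = [-3 0 3/2 0; 0 -12/5 -9/5 0; 0 9/5 -12/5 0; 0 0 0 1]
T6·…·T1 = [3 0 -3/2 0; 0 -12/5 -9/5 0; 0 9/5 -12/5 0; 0 0 0 1]

T = [3 0 -3/2 0; 0 -12/5 -9/5 0; 0 9/5 -12/5 0; 0 0 0 1]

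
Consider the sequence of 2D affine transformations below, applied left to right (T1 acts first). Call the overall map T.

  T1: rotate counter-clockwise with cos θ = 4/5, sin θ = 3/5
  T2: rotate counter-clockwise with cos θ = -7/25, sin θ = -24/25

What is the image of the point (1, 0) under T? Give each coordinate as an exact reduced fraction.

T(p) = (44/125, -117/125)

T1 rotate counter-clockwise with cos θ = 4/5, sin θ = 3/5: (1, 0) → (4/5, 3/5)
T2 rotate counter-clockwise with cos θ = -7/25, sin θ = -24/25: (4/5, 3/5) → (44/125, -117/125)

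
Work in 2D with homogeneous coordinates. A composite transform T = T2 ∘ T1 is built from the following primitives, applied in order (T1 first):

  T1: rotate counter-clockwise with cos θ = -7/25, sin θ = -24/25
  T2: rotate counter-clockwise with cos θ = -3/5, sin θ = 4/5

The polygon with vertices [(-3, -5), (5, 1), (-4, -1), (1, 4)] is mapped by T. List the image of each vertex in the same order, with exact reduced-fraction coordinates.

T1 rotate counter-clockwise with cos θ = -7/25, sin θ = -24/25: (-3, -5) → (-99/25, 107/25); (5, 1) → (-11/25, -127/25); (-4, -1) → (4/25, 103/25); (1, 4) → (89/25, -52/25)
T2 rotate counter-clockwise with cos θ = -3/5, sin θ = 4/5: (-99/25, 107/25) → (-131/125, -717/125); (-11/25, -127/25) → (541/125, 337/125); (4/25, 103/25) → (-424/125, -293/125); (89/25, -52/25) → (-59/125, 512/125)

image vertices: (-131/125, -717/125), (541/125, 337/125), (-424/125, -293/125), (-59/125, 512/125)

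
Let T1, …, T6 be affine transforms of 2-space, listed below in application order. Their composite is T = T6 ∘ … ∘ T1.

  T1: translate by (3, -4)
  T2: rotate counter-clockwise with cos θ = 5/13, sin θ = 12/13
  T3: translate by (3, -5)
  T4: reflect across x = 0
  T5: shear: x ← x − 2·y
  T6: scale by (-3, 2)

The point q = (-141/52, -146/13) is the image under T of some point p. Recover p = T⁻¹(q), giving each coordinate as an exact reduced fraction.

p = (-3/4, -3)

T1 = [1 0 3; 0 1 -4; 0 0 1]
T2·T1 = [5/13 -12/13 63/13; 12/13 5/13 16/13; 0 0 1]
T3·…·T1 = [5/13 -12/13 102/13; 12/13 5/13 -49/13; 0 0 1]
T4·…·T1 = [-5/13 12/13 -102/13; 12/13 5/13 -49/13; 0 0 1]
T5·…·T1 = [-29/13 2/13 -4/13; 12/13 5/13 -49/13; 0 0 1]
T6·…·T1 = [87/13 -6/13 12/13; 24/13 10/13 -98/13; 0 0 1]
det M = 6; M⁻¹ = [5/39 1/13 6/13; -4/13 29/26 113/13; 0 0 1]
M⁻¹ · (-141/52, -146/13)ᵀ = (-3/4, -3)ᵀ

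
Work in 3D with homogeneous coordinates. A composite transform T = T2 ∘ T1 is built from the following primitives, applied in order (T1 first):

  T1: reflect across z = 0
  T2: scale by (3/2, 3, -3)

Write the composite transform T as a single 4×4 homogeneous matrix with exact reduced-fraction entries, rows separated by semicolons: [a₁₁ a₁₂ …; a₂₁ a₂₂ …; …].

T = [3/2 0 0 0; 0 3 0 0; 0 0 3 0; 0 0 0 1]

T1 = [1 0 0 0; 0 1 0 0; 0 0 -1 0; 0 0 0 1]
T2·T1 = [3/2 0 0 0; 0 3 0 0; 0 0 3 0; 0 0 0 1]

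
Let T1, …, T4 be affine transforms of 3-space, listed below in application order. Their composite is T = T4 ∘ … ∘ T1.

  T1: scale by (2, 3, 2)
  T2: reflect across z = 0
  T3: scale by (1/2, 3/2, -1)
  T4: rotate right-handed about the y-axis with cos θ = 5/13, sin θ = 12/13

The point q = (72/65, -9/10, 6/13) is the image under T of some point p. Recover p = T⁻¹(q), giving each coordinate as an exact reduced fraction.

p = (0, -1/5, 3/5)

T1 = [2 0 0 0; 0 3 0 0; 0 0 2 0; 0 0 0 1]
T2·T1 = [2 0 0 0; 0 3 0 0; 0 0 -2 0; 0 0 0 1]
T3·…·T1 = [1 0 0 0; 0 9/2 0 0; 0 0 2 0; 0 0 0 1]
T4·…·T1 = [5/13 0 24/13 0; 0 9/2 0 0; -12/13 0 10/13 0; 0 0 0 1]
det M = 9; M⁻¹ = [5/13 0 -12/13 0; 0 2/9 0 0; 6/13 0 5/26 0; 0 0 0 1]
M⁻¹ · (72/65, -9/10, 6/13)ᵀ = (0, -1/5, 3/5)ᵀ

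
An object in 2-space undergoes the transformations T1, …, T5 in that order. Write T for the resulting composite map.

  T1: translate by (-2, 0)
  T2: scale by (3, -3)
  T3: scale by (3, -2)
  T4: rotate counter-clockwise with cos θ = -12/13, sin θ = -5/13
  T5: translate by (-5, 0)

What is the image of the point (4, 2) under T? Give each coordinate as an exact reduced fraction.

T(p) = (-17, -18)

T1 translate by (-2, 0): (4, 2) → (2, 2)
T2 scale by (3, -3): (2, 2) → (6, -6)
T3 scale by (3, -2): (6, -6) → (18, 12)
T4 rotate counter-clockwise with cos θ = -12/13, sin θ = -5/13: (18, 12) → (-12, -18)
T5 translate by (-5, 0): (-12, -18) → (-17, -18)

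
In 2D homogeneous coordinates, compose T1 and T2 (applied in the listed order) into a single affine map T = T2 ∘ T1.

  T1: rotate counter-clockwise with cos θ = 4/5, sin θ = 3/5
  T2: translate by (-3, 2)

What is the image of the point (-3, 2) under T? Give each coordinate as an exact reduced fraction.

T(p) = (-33/5, 9/5)

T1 rotate counter-clockwise with cos θ = 4/5, sin θ = 3/5: (-3, 2) → (-18/5, -1/5)
T2 translate by (-3, 2): (-18/5, -1/5) → (-33/5, 9/5)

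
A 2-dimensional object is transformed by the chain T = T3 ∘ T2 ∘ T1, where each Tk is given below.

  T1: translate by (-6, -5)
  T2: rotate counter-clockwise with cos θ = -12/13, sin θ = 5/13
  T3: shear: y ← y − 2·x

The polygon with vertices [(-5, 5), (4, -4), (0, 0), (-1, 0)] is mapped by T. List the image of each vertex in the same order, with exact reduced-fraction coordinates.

image vertices: (132/13, -319/13), (69/13, -40/13), (97/13, -164/13), (109/13, -193/13)

T1 translate by (-6, -5): (-5, 5) → (-11, 0); (4, -4) → (-2, -9); (0, 0) → (-6, -5); (-1, 0) → (-7, -5)
T2 rotate counter-clockwise with cos θ = -12/13, sin θ = 5/13: (-11, 0) → (132/13, -55/13); (-2, -9) → (69/13, 98/13); (-6, -5) → (97/13, 30/13); (-7, -5) → (109/13, 25/13)
T3 shear: y ← y − 2·x: (132/13, -55/13) → (132/13, -319/13); (69/13, 98/13) → (69/13, -40/13); (97/13, 30/13) → (97/13, -164/13); (109/13, 25/13) → (109/13, -193/13)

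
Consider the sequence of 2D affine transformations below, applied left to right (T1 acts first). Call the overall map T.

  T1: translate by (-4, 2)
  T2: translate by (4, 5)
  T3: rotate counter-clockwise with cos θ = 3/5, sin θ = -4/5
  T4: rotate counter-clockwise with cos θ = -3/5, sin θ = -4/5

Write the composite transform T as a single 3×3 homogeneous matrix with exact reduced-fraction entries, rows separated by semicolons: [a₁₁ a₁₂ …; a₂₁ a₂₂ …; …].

T = [-1 0 0; 0 -1 -7; 0 0 1]

T1 = [1 0 -4; 0 1 2; 0 0 1]
T2·T1 = [1 0 0; 0 1 7; 0 0 1]
T3·…·T1 = [3/5 4/5 28/5; -4/5 3/5 21/5; 0 0 1]
T4·…·T1 = [-1 0 0; 0 -1 -7; 0 0 1]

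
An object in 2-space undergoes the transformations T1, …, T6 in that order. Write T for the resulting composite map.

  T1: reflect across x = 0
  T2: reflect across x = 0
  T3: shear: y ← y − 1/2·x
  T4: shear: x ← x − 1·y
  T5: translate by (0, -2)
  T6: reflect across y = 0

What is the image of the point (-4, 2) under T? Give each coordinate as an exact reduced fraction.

T1 reflect across x = 0: (-4, 2) → (4, 2)
T2 reflect across x = 0: (4, 2) → (-4, 2)
T3 shear: y ← y − 1/2·x: (-4, 2) → (-4, 4)
T4 shear: x ← x − 1·y: (-4, 4) → (-8, 4)
T5 translate by (0, -2): (-8, 4) → (-8, 2)
T6 reflect across y = 0: (-8, 2) → (-8, -2)

T(p) = (-8, -2)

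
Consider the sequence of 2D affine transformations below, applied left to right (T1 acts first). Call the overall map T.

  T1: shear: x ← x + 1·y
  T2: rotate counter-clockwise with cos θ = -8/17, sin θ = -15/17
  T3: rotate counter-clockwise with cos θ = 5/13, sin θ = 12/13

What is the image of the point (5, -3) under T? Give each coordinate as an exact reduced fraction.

T1 shear: x ← x + 1·y: (5, -3) → (2, -3)
T2 rotate counter-clockwise with cos θ = -8/17, sin θ = -15/17: (2, -3) → (-61/17, -6/17)
T3 rotate counter-clockwise with cos θ = 5/13, sin θ = 12/13: (-61/17, -6/17) → (-233/221, -762/221)

T(p) = (-233/221, -762/221)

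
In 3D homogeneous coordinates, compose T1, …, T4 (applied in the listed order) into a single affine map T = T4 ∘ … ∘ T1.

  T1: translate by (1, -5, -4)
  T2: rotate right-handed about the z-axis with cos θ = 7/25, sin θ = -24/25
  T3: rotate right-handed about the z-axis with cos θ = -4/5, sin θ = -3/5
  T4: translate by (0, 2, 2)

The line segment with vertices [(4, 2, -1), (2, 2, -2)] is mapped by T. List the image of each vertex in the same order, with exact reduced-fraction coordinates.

image vertices: (-11/5, 37/5, -3), (-3/5, 31/5, -4)

T1 translate by (1, -5, -4): (4, 2, -1) → (5, -3, -5); (2, 2, -2) → (3, -3, -6)
T2 rotate right-handed about the z-axis with cos θ = 7/25, sin θ = -24/25: (5, -3, -5) → (-37/25, -141/25, -5); (3, -3, -6) → (-51/25, -93/25, -6)
T3 rotate right-handed about the z-axis with cos θ = -4/5, sin θ = -3/5: (-37/25, -141/25, -5) → (-11/5, 27/5, -5); (-51/25, -93/25, -6) → (-3/5, 21/5, -6)
T4 translate by (0, 2, 2): (-11/5, 27/5, -5) → (-11/5, 37/5, -3); (-3/5, 21/5, -6) → (-3/5, 31/5, -4)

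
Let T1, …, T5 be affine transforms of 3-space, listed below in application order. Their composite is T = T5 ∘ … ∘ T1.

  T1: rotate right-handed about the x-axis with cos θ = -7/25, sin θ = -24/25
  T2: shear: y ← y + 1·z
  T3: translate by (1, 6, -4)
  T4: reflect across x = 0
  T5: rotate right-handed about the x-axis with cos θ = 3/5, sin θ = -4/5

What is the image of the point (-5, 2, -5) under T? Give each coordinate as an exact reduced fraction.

T1 rotate right-handed about the x-axis with cos θ = -7/25, sin θ = -24/25: (-5, 2, -5) → (-5, -134/25, -13/25)
T2 shear: y ← y + 1·z: (-5, -134/25, -13/25) → (-5, -147/25, -13/25)
T3 translate by (1, 6, -4): (-5, -147/25, -13/25) → (-4, 3/25, -113/25)
T4 reflect across x = 0: (-4, 3/25, -113/25) → (4, 3/25, -113/25)
T5 rotate right-handed about the x-axis with cos θ = 3/5, sin θ = -4/5: (4, 3/25, -113/25) → (4, -443/125, -351/125)

T(p) = (4, -443/125, -351/125)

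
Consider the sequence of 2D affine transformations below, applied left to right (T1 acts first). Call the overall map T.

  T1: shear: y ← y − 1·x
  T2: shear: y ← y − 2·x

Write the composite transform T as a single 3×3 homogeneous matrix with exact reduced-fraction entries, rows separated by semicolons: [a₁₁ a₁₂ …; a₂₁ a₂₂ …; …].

T = [1 0 0; -3 1 0; 0 0 1]

T1 = [1 0 0; -1 1 0; 0 0 1]
T2·T1 = [1 0 0; -3 1 0; 0 0 1]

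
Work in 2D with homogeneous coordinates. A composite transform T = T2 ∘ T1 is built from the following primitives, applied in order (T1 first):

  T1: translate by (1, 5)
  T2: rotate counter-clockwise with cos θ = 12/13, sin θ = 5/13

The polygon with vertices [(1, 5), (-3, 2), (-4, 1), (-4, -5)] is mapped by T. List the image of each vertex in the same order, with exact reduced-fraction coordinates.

image vertices: (-2, 10), (-59/13, 74/13), (-66/13, 57/13), (-36/13, -15/13)

T1 translate by (1, 5): (1, 5) → (2, 10); (-3, 2) → (-2, 7); (-4, 1) → (-3, 6); (-4, -5) → (-3, 0)
T2 rotate counter-clockwise with cos θ = 12/13, sin θ = 5/13: (2, 10) → (-2, 10); (-2, 7) → (-59/13, 74/13); (-3, 6) → (-66/13, 57/13); (-3, 0) → (-36/13, -15/13)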